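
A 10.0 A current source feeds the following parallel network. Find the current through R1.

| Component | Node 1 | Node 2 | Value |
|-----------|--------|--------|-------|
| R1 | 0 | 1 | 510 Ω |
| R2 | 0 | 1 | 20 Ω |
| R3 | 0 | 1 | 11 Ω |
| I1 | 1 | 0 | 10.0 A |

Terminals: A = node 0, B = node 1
All resistors sit directly between nodes 0 and 1, so they are in parallel and share one voltage V; the full source current 10 A splits among them.
1/R_par = 1/510 + 1/20 + 1/11 = 0.1429 S  =>  R_par = 6.999 Ω
V = I × R_par = 10 × 6.999 = 69.99 V
I_R1 = V/R1 = 69.99/510 = 0.1372 A

Final answer: 0.1372 A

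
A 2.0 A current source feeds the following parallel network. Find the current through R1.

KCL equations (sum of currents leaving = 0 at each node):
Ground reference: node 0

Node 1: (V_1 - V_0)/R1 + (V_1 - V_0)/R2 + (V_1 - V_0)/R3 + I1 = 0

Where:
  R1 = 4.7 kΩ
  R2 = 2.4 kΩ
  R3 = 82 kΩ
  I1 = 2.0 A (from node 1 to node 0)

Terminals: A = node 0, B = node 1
All resistors sit directly between nodes 0 and 1, so they are in parallel and share one voltage V; the full source current 2 A splits among them.
1/R_par = 1/4700 + 1/2400 + 1/82000 = 0.0006416 S  =>  R_par = 1559 Ω
V = I × R_par = 2 × 1559 = 3117 V
I_R1 = V/R1 = 3117/4700 = 0.6632 A

Final answer: 0.6632 A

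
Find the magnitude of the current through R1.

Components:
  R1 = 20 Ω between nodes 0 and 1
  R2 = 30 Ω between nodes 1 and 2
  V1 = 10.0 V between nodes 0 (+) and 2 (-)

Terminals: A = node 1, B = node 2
Nodal analysis, taking node 2 as the 0 V reference.
Source V1 fixes V_0 = 10 V.
KCL at each unknown node (sum of currents leaving = 0; resistances in Ω):
  Node 1: (V_1 - 10)/20 + (V_1 - 0)/30 = 0
Collecting terms: 0.08333 × V_1 = 0.5  =>  V_1 = 6 V
I_R1 = (V_0 - V_1)/R1 = (10 - 6)/20 = 0.2 A
|I_R1| = 0.2 A

Final answer: |I_R1| = 0.2 A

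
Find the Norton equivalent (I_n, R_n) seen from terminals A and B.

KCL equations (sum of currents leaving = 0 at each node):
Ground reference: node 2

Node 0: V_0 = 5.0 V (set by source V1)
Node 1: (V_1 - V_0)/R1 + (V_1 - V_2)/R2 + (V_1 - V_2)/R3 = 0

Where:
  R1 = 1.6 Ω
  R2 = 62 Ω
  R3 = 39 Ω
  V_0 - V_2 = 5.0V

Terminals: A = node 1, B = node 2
Find the Thévenin equivalent first; then I_n = V_th/R_th and R_n = R_th.
Step 1 — V_th is the open-circuit voltage V_A - V_B (nothing connected across the terminals).
Nodal analysis, taking node 2 as the 0 V reference.
Source V1 fixes V_0 = 5 V.
KCL at each unknown node (sum of currents leaving = 0; resistances in Ω):
  Node 1: (V_1 - 5)/1.6 + (V_1 - 0)/62 + (V_1 - 0)/39 = 0
Collecting terms: 0.6668 × V_1 = 3.125  =>  V_1 = 4.687 V
V_th = V_1 - V_2 = 4.687 - 0 = 4.687 V
Step 2 — R_th: zero the source — replace V1 by a short circuit (node 2 merges into node 0) — and find the resistance seen between A (node 1) and B (node 0).
Reduce the network between node 1 (A) and node 0 (B) by series/parallel combination:
  Rp1 = R1 ‖ R2 ‖ R3 (parallel, all between nodes 0 and 1) = 1/(1/1.6 + 1/62 + 1/39) = 1.5 Ω
R_th = 1.5 Ω
I_n = V_th/R_th = 4.687/1.5 = 3.125 A, and R_n = R_th = 1.5 Ω

Final answer: I_n = 3.125 A, R_n = 1.5 Ω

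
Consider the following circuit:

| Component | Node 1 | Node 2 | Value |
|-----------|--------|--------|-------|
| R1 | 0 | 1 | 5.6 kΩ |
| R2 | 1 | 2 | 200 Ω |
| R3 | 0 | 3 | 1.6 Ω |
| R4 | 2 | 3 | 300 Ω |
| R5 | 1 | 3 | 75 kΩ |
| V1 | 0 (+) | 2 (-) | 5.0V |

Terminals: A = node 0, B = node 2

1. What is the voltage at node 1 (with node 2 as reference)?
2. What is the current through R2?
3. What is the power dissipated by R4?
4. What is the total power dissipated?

Nodal analysis, taking node 2 as the 0 V reference.
Source V1 fixes V_0 = 5 V.
KCL at each unknown node (sum of currents leaving = 0; resistances in Ω):
  Node 1: (V_1 - 5)/5600 + (V_1 - 0)/200 + (V_1 - V_3)/75000 = 0
  Node 3: (V_3 - 5)/1.6 + (V_3 - 0)/300 + (V_3 - V_1)/75000 = 0
Collecting terms (coefficients in siemens):
  0.005192·V_1 - 0.00001333·V_3 = 0.0008929
  0.6283·V_3 - 0.00001333·V_1 = 3.125
Determinant D = (0.005192)(0.6283) - (-0.00001333)(-0.00001333) = 0.003262
V_1 = [(0.0008929)(0.6283) - (-0.00001333)(3.125)]/D = 0.1847 V
V_3 = [(0.005192)(3.125) - (0.0008929)(-0.00001333)]/D = 4.973 V
Part 1:
  Read off the nodal solution: V_1 = 0.1847 V
Part 2:
  I_R2 = (V_1 - V_2)/R2 = (0.1847 - 0)/200 = 0.0009237 A
  Magnitude: I_R2 = 0.0009237 A
Part 3:
  I_R4 = (V_2 - V_3)/R4 = (0 - 4.973)/300 = -0.01658 A
  P_R4 = I_R4² × R4 = (-0.01658)² × 300 = 0.08245 W
Part 4:
  Power in each resistor, P = (ΔV)²/R:
    P_R1 = (5 - 0.1847)²/5600 = 0.00414 W
    P_R2 = (0.1847 - 0)²/200 = 0.0001707 W
    P_R3 = (5 - 4.973)²/1.6 = 0.0004431 W
    P_R4 = (0 - 4.973)²/300 = 0.08245 W
    P_R5 = (0.1847 - 4.973)²/75000 = 0.0003057 W
  P_total = P_R1 + P_R2 + P_R3 + P_R4 + P_R5 = 0.08751 W

Final answers:
1. V_1 = 0.1847 V
2. I_R2 = 0.0009237 A
3. P_R4 = 0.08245 W
4. P_total = 0.08751 W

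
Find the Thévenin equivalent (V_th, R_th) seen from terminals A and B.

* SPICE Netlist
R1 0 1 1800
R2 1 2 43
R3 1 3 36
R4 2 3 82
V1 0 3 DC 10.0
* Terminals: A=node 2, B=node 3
Step 1 — V_th is the open-circuit voltage V_A - V_B (nothing connected across the terminals).
Nodal analysis, taking node 3 as the 0 V reference.
Source V1 fixes V_0 = 10 V.
KCL at each unknown node (sum of currents leaving = 0; resistances in Ω):
  Node 1: (V_1 - 10)/1800 + (V_1 - V_2)/43 + (V_1 - 0)/36 = 0
  Node 2: (V_2 - V_1)/43 + (V_2 - 0)/82 = 0
Collecting terms (coefficients in siemens):
  0.05159·V_1 - 0.02326·V_2 = 0.005556
  0.03545·V_2 - 0.02326·V_1 = 0
Determinant D = (0.05159)(0.03545) - (-0.02326)(-0.02326) = 0.001288
V_1 = [(0.005556)(0.03545) - (-0.02326)(0)]/D = 0.1529 V
V_2 = [(0.05159)(0) - (0.005556)(-0.02326)]/D = 0.1003 V
V_th = V_2 - V_3 = 0.1003 - 0 = 0.1003 V
Step 2 — R_th: zero the source — replace V1 by a short circuit (node 3 merges into node 0) — and find the resistance seen between A (node 2) and B (node 0).
Reduce the network between node 2 (A) and node 0 (B) by series/parallel combination:
  Rp1 = R1 ‖ R3 (parallel, both between nodes 0 and 1) = 1/(1/1800 + 1/36) = 35.29 Ω
  Rs1 = R2 + Rp1 (series, joined only at node 1) = 43 + 35.29 = 78.29 Ω
  Rp2 = R4 ‖ Rs1 (parallel, both between nodes 0 and 2) = 1/(1/82 + 1/78.29) = 40.05 Ω
R_th = 40.05 Ω

Final answer: V_th = 0.1003 V, R_th = 40.05 Ω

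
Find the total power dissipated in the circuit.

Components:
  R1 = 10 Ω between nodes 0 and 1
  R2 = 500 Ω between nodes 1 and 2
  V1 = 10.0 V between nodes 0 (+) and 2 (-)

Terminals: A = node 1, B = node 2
Nodal analysis, taking node 2 as the 0 V reference.
Source V1 fixes V_0 = 10 V.
KCL at each unknown node (sum of currents leaving = 0; resistances in Ω):
  Node 1: (V_1 - 10)/10 + (V_1 - 0)/500 = 0
Collecting terms: 0.102 × V_1 = 1  =>  V_1 = 9.804 V
Power in each resistor, P = (ΔV)²/R:
  P_R1 = (10 - 9.804)²/10 = 0.003845 W
  P_R2 = (9.804 - 0)²/500 = 0.1922 W
P_total = P_R1 + P_R2 = 0.1961 W

Final answer: 0.1961 W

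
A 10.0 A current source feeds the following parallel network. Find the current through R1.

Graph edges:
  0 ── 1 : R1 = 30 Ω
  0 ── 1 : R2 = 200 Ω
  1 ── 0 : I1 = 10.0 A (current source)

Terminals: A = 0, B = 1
All resistors sit directly between nodes 0 and 1, so they are in parallel and share one voltage V; the full source current 10 A splits among them.
1/R_par = 1/30 + 1/200 = 0.03833 S  =>  R_par = 26.09 Ω
V = I × R_par = 10 × 26.09 = 260.9 V
I_R1 = V/R1 = 260.9/30 = 8.696 A

Final answer: 8.696 A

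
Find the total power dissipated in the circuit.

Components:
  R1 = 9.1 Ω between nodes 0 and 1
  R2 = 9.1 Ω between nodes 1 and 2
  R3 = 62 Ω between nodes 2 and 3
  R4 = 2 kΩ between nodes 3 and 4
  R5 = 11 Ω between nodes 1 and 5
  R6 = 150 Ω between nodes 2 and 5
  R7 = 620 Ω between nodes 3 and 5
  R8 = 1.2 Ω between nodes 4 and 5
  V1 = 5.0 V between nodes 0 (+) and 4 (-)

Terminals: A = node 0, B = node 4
Nodal analysis, taking node 4 as the 0 V reference.
Source V1 fixes V_0 = 5 V.
KCL at each unknown node (sum of currents leaving = 0; resistances in Ω):
  Node 1: (V_1 - 5)/9.1 + (V_1 - V_2)/9.1 + (V_1 - V_5)/11 = 0
  Node 2: (V_2 - V_1)/9.1 + (V_2 - V_3)/62 + (V_2 - V_5)/150 = 0
  Node 3: (V_3 - V_2)/62 + (V_3 - 0)/2000 + (V_3 - V_5)/620 = 0
  Node 5: (V_5 - V_1)/11 + (V_5 - V_2)/150 + (V_5 - V_3)/620 + (V_5 - 0)/1.2 = 0
Collecting terms (coefficients in siemens):
  0.3107·V_1 - 0.1099·V_2 - 0.09091·V_5 = 0.5495
  0.1327·V_2 - 0.1099·V_1 - 0.01613·V_3 - 0.006667·V_5 = 0
  0.01824·V_3 - 0.01613·V_2 - 0.001613·V_5 = 0
  0.9325·V_5 - 0.09091·V_1 - 0.006667·V_2 - 0.001613·V_3 = 0
Solving these 4 simultaneous equations (Gaussian elimination) gives:
  V_1 = 2.77 V, V_2 = 2.591 V, V_3 = 2.317 V, V_5 = 0.2926 V
Power in each resistor, P = (ΔV)²/R:
  P_R1 = (5 - 2.77)²/9.1 = 0.5462 W
  P_R2 = (2.77 - 2.591)²/9.1 = 0.003547 W
  P_R3 = (2.591 - 2.317)²/62 = 0.001213 W
  P_R4 = (2.317 - 0)²/2000 = 0.002683 W
  P_R5 = (2.77 - 0.2926)²/11 = 0.5582 W
  P_R6 = (2.591 - 0.2926)²/150 = 0.03521 W
  P_R7 = (2.317 - 0.2926)²/620 = 0.006607 W
  P_R8 = (0 - 0.2926)²/1.2 = 0.07135 W
P_total = P_R1 + P_R2 + P_R3 + P_R4 + P_R5 + P_R6 + P_R7 + P_R8 = 1.225 W

Final answer: 1.225 W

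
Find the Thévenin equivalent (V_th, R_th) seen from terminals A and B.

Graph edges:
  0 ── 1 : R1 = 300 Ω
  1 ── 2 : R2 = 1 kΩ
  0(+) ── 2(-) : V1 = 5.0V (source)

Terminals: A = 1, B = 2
Step 1 — V_th is the open-circuit voltage V_A - V_B (nothing connected across the terminals).
Nodal analysis, taking node 2 as the 0 V reference.
Source V1 fixes V_0 = 5 V.
KCL at each unknown node (sum of currents leaving = 0; resistances in Ω):
  Node 1: (V_1 - 5)/300 + (V_1 - 0)/1000 = 0
Collecting terms: 0.004333 × V_1 = 0.01667  =>  V_1 = 3.846 V
V_th = V_1 - V_2 = 3.846 - 0 = 3.846 V
Step 2 — R_th: zero the source — replace V1 by a short circuit (node 2 merges into node 0) — and find the resistance seen between A (node 1) and B (node 0).
Reduce the network between node 1 (A) and node 0 (B) by series/parallel combination:
  Rp1 = R1 ‖ R2 (parallel, both between nodes 0 and 1) = 1/(1/300 + 1/1000) = 230.8 Ω
R_th = 230.8 Ω

Final answer: V_th = 3.846 V, R_th = 230.8 Ω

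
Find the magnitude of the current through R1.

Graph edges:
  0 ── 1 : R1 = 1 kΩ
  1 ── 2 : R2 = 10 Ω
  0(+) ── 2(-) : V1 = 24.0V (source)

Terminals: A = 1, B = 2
Nodal analysis, taking node 2 as the 0 V reference.
Source V1 fixes V_0 = 24 V.
KCL at each unknown node (sum of currents leaving = 0; resistances in Ω):
  Node 1: (V_1 - 24)/1000 + (V_1 - 0)/10 = 0
Collecting terms: 0.101 × V_1 = 0.024  =>  V_1 = 0.2376 V
I_R1 = (V_0 - V_1)/R1 = (24 - 0.2376)/1000 = 0.02376 A
|I_R1| = 0.02376 A

Final answer: |I_R1| = 0.02376 A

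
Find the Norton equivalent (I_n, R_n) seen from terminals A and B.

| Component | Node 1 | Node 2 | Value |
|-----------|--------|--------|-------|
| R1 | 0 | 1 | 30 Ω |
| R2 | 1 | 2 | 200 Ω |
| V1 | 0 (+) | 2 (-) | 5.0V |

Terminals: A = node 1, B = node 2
Find the Thévenin equivalent first; then I_n = V_th/R_th and R_n = R_th.
Step 1 — V_th is the open-circuit voltage V_A - V_B (nothing connected across the terminals).
Nodal analysis, taking node 2 as the 0 V reference.
Source V1 fixes V_0 = 5 V.
KCL at each unknown node (sum of currents leaving = 0; resistances in Ω):
  Node 1: (V_1 - 5)/30 + (V_1 - 0)/200 = 0
Collecting terms: 0.03833 × V_1 = 0.1667  =>  V_1 = 4.348 V
V_th = V_1 - V_2 = 4.348 - 0 = 4.348 V
Step 2 — R_th: zero the source — replace V1 by a short circuit (node 2 merges into node 0) — and find the resistance seen between A (node 1) and B (node 0).
Reduce the network between node 1 (A) and node 0 (B) by series/parallel combination:
  Rp1 = R1 ‖ R2 (parallel, both between nodes 0 and 1) = 1/(1/30 + 1/200) = 26.09 Ω
R_th = 26.09 Ω
I_n = V_th/R_th = 4.348/26.09 = 0.1667 A, and R_n = R_th = 26.09 Ω

Final answer: I_n = 0.1667 A, R_n = 26.09 Ω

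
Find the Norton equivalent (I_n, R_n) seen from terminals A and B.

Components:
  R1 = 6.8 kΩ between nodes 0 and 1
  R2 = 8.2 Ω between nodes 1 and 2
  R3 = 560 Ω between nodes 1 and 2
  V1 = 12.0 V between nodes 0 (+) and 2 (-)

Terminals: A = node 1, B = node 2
Find the Thévenin equivalent first; then I_n = V_th/R_th and R_n = R_th.
Step 1 — V_th is the open-circuit voltage V_A - V_B (nothing connected across the terminals).
Nodal analysis, taking node 2 as the 0 V reference.
Source V1 fixes V_0 = 12 V.
KCL at each unknown node (sum of currents leaving = 0; resistances in Ω):
  Node 1: (V_1 - 12)/6800 + (V_1 - 0)/8.2 + (V_1 - 0)/560 = 0
Collecting terms: 0.1239 × V_1 = 0.001765  =>  V_1 = 0.01424 V
V_th = V_1 - V_2 = 0.01424 - 0 = 0.01424 V
Step 2 — R_th: zero the source — replace V1 by a short circuit (node 2 merges into node 0) — and find the resistance seen between A (node 1) and B (node 0).
Reduce the network between node 1 (A) and node 0 (B) by series/parallel combination:
  Rp1 = R1 ‖ R2 ‖ R3 (parallel, all between nodes 0 and 1) = 1/(1/6800 + 1/8.2 + 1/560) = 8.072 Ω
R_th = 8.072 Ω
I_n = V_th/R_th = 0.01424/8.072 = 0.001765 A, and R_n = R_th = 8.072 Ω

Final answer: I_n = 0.001765 A, R_n = 8.072 Ω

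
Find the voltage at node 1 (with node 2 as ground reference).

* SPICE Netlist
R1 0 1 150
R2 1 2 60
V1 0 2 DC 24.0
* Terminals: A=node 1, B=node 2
Nodal analysis, taking node 2 as the 0 V reference.
Source V1 fixes V_0 = 24 V.
KCL at each unknown node (sum of currents leaving = 0; resistances in Ω):
  Node 1: (V_1 - 24)/150 + (V_1 - 0)/60 = 0
Collecting terms: 0.02333 × V_1 = 0.16  =>  V_1 = 6.857 V
The requested potential is V_1 = 6.857 V.

Final answer: V_1 = 6.857 V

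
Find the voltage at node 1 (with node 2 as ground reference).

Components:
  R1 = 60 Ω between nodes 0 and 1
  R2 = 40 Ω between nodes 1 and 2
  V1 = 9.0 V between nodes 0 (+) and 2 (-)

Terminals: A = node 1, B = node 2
Nodal analysis, taking node 2 as the 0 V reference.
Source V1 fixes V_0 = 9 V.
KCL at each unknown node (sum of currents leaving = 0; resistances in Ω):
  Node 1: (V_1 - 9)/60 + (V_1 - 0)/40 = 0
Collecting terms: 0.04167 × V_1 = 0.15  =>  V_1 = 3.6 V
The requested potential is V_1 = 3.6 V.

Final answer: V_1 = 3.6 V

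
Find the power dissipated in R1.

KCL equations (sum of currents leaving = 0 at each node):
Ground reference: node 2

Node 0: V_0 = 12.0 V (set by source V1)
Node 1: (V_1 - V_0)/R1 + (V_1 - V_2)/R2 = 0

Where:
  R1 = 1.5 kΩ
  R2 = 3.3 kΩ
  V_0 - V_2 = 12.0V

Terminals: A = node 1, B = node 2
Nodal analysis, taking node 2 as the 0 V reference.
Source V1 fixes V_0 = 12 V.
KCL at each unknown node (sum of currents leaving = 0; resistances in Ω):
  Node 1: (V_1 - 12)/1500 + (V_1 - 0)/3300 = 0
Collecting terms: 0.0009697 × V_1 = 0.008  =>  V_1 = 8.25 V
I_R1 = (V_0 - V_1)/R1 = (12 - 8.25)/1500 = 0.0025 A
P_R1 = I_R1² × R1 = (0.0025)² × 1500 = 0.009375 W

Final answer: 0.009375 W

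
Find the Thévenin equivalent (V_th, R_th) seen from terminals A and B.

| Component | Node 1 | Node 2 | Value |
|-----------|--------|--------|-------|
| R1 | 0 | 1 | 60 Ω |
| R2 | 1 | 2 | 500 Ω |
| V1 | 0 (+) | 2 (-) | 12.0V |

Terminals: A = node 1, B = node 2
Step 1 — V_th is the open-circuit voltage V_A - V_B (nothing connected across the terminals).
Nodal analysis, taking node 2 as the 0 V reference.
Source V1 fixes V_0 = 12 V.
KCL at each unknown node (sum of currents leaving = 0; resistances in Ω):
  Node 1: (V_1 - 12)/60 + (V_1 - 0)/500 = 0
Collecting terms: 0.01867 × V_1 = 0.2  =>  V_1 = 10.71 V
V_th = V_1 - V_2 = 10.71 - 0 = 10.71 V
Step 2 — R_th: zero the source — replace V1 by a short circuit (node 2 merges into node 0) — and find the resistance seen between A (node 1) and B (node 0).
Reduce the network between node 1 (A) and node 0 (B) by series/parallel combination:
  Rp1 = R1 ‖ R2 (parallel, both between nodes 0 and 1) = 1/(1/60 + 1/500) = 53.57 Ω
R_th = 53.57 Ω

Final answer: V_th = 10.71 V, R_th = 53.57 Ω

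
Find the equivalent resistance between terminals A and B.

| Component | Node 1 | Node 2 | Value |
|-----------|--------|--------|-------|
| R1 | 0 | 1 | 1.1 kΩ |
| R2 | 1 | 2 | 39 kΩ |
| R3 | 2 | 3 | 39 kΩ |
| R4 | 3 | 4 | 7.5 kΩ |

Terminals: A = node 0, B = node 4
Reduce the network between node 0 (A) and node 4 (B) by series/parallel combination:
  Rs1 = R1 + R2 (series, joined only at node 1) = 1100 + 39000 = 40100 Ω
  Rs2 = R3 + Rs1 (series, joined only at node 2) = 39000 + 40100 = 79100 Ω
  Rs3 = R4 + Rs2 (series, joined only at node 3) = 7500 + 79100 = 86600 Ω
R_eq = 86.6 kΩ

Final answer: 86.6 kΩ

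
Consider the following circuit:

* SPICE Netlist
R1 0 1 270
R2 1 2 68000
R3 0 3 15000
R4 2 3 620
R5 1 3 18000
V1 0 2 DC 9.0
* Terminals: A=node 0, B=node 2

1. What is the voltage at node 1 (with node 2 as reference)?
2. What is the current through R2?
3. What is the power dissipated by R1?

Nodal analysis, taking node 2 as the 0 V reference.
Source V1 fixes V_0 = 9 V.
KCL at each unknown node (sum of currents leaving = 0; resistances in Ω):
  Node 1: (V_1 - 9)/270 + (V_1 - 0)/68000 + (V_1 - V_3)/18000 = 0
  Node 3: (V_3 - 9)/15000 + (V_3 - 0)/620 + (V_3 - V_1)/18000 = 0
Collecting terms (coefficients in siemens):
  0.003774·V_1 - 0.00005556·V_3 = 0.03333
  0.001735·V_3 - 0.00005556·V_1 = 0.0006
Determinant D = (0.003774)(0.001735) - (-0.00005556)(-0.00005556) = 0.000006545
V_1 = [(0.03333)(0.001735) - (-0.00005556)(0.0006)]/D = 8.842 V
V_3 = [(0.003774)(0.0006) - (0.03333)(-0.00005556)]/D = 0.6289 V
Part 1:
  Read off the nodal solution: V_1 = 8.842 V
Part 2:
  I_R2 = (V_1 - V_2)/R2 = (8.842 - 0)/68000 = 0.00013 A
  Magnitude: I_R2 = 0.00013 A
Part 3:
  I_R1 = (V_0 - V_1)/R1 = (9 - 8.842)/270 = 0.0005863 A
  P_R1 = I_R1² × R1 = (0.0005863)² × 270 = 0.00009281 W

Final answers:
1. V_1 = 8.842 V
2. I_R2 = 0.00013 A
3. P_R1 = 9.281e-05 W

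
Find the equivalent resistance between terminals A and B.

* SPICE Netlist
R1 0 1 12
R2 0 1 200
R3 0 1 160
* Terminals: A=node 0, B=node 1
Reduce the network between node 0 (A) and node 1 (B) by series/parallel combination:
  Rp1 = R1 ‖ R2 ‖ R3 (parallel, all between nodes 0 and 1) = 1/(1/12 + 1/200 + 1/160) = 10.57 Ω
R_eq = 10.57 Ω

Final answer: 10.57 Ω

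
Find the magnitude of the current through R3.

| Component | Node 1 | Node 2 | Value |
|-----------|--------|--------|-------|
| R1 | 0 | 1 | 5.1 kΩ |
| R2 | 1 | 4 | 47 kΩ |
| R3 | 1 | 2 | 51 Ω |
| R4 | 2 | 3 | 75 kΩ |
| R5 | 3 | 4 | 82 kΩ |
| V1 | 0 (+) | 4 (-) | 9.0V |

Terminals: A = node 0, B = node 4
Nodal analysis, taking node 4 as the 0 V reference.
Source V1 fixes V_0 = 9 V.
KCL at each unknown node (sum of currents leaving = 0; resistances in Ω):
  Node 1: (V_1 - 9)/5100 + (V_1 - 0)/47000 + (V_1 - V_2)/51 = 0
  Node 2: (V_2 - V_1)/51 + (V_2 - V_3)/75000 = 0
  Node 3: (V_3 - V_2)/75000 + (V_3 - 0)/82000 = 0
Collecting terms (coefficients in siemens):
  0.01983·V_1 - 0.01961·V_2 = 0.001765
  0.01962·V_2 - 0.01961·V_1 - 0.00001333·V_3 = 0
  0.00002553·V_3 - 0.00001333·V_2 = 0
Solving these 3 simultaneous equations (Gaussian elimination) gives:
  V_1 = 7.888 V, V_2 = 7.885 V, V_3 = 4.118 V
I_R3 = (V_1 - V_2)/R3 = (7.888 - 7.885)/51 = 0.00005023 A
|I_R3| = 0.00005023 A

Final answer: |I_R3| = 5.023e-05 A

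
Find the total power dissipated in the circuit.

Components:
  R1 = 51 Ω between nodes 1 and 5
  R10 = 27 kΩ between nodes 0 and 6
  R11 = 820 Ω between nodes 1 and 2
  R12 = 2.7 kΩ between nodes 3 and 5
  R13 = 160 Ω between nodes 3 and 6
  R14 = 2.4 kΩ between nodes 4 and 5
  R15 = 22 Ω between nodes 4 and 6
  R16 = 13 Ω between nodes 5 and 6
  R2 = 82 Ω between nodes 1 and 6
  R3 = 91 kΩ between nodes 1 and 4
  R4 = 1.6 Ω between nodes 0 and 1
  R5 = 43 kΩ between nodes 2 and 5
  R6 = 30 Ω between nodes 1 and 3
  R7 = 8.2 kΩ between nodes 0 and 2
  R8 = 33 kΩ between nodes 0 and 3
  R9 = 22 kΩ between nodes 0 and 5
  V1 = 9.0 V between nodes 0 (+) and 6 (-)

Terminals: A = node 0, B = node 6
Nodal analysis, taking node 6 as the 0 V reference.
Source V1 fixes V_0 = 9 V.
KCL at each unknown node (sum of currents leaving = 0; resistances in Ω):
  Node 1: (V_1 - V_5)/51 + (V_1 - 0)/82 + (V_1 - V_4)/91000 + (V_1 - 9)/1.6 + (V_1 - V_3)/30 + (V_1 - V_2)/820 = 0
  Node 2: (V_2 - V_5)/43000 + (V_2 - 9)/8200 + (V_2 - V_1)/820 = 0
  Node 3: (V_3 - V_1)/30 + (V_3 - 9)/33000 + (V_3 - V_5)/2700 + (V_3 - 0)/160 = 0
  Node 4: (V_4 - V_1)/91000 + (V_4 - V_5)/2400 + (V_4 - 0)/22 = 0
  Node 5: (V_5 - V_1)/51 + (V_5 - V_2)/43000 + (V_5 - 9)/22000 + (V_5 - V_3)/2700 + (V_5 - V_4)/2400 + (V_5 - 0)/13 = 0
Collecting terms (coefficients in siemens):
  0.6914·V_1 - 0.00122·V_2 - 0.03333·V_3 - 0.00001099·V_4 - 0.01961·V_5 = 5.625
  0.001365·V_2 - 0.00122·V_1 - 0.00002326·V_5 = 0.001098
  0.03998·V_3 - 0.03333·V_1 - 0.0003704·V_5 = 0.0002727
  0.04588·V_4 - 0.00001099·V_1 - 0.0004167·V_5 = 0
  0.09739·V_5 - 0.01961·V_1 - 0.00002326·V_2 - 0.0003704·V_3 - 0.0004167·V_4 = 0.0004091
Solving these 5 simultaneous equations (Gaussian elimination) gives:
  V_1 = 8.545 V, V_2 = 8.47 V, V_3 = 7.147 V, V_4 = 0.01798 V
  V_5 = 1.754 V
Power in each resistor, P = (ΔV)²/R:
  P_R1 = (8.545 - 1.754)²/51 = 0.9044 W
  P_R2 = (8.545 - 0)²/82 = 0.8905 W
  P_R3 = (8.545 - 0.01798)²/91000 = 0.0007991 W
  P_R4 = (9 - 8.545)²/1.6 = 0.1292 W
  P_R5 = (8.47 - 1.754)²/43000 = 0.001049 W
  P_R6 = (8.545 - 7.147)²/30 = 0.06518 W
  P_R7 = (9 - 8.47)²/8200 = 0.00003423 W
  P_R8 = (9 - 7.147)²/33000 = 0.000104 W
  P_R9 = (9 - 1.754)²/22000 = 0.002387 W
  P_R10 = (9 - 0)²/27000 = 0.003 W
  P_R11 = (8.545 - 8.47)²/820 = 0.000006878 W
  P_R12 = (7.147 - 1.754)²/2700 = 0.01077 W
  P_R13 = (7.147 - 0)²/160 = 0.3192 W
  P_R14 = (0.01798 - 1.754)²/2400 = 0.001256 W
  P_R15 = (0.01798 - 0)²/22 = 0.00001469 W
  P_R16 = (1.754 - 0)²/13 = 0.2367 W
P_total = P_R1 + P_R2 + P_R3 + P_R4 + P_R5 + P_R6 + P_R7 + P_R8 + P_R9 + P_R10 + P_R11 + P_R12 + P_R13 + P_R14 + P_R15 + P_R16 = 2.565 W

Final answer: 2.565 W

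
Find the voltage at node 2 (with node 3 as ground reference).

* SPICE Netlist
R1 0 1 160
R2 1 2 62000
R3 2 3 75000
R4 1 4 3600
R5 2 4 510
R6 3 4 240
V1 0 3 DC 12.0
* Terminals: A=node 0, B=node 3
Nodal analysis, taking node 3 as the 0 V reference.
Source V1 fixes V_0 = 12 V.
KCL at each unknown node (sum of currents leaving = 0; resistances in Ω):
  Node 1: (V_1 - 12)/160 + (V_1 - V_2)/62000 + (V_1 - V_4)/3600 = 0
  Node 2: (V_2 - V_1)/62000 + (V_2 - 0)/75000 + (V_2 - V_4)/510 = 0
  Node 4: (V_4 - V_1)/3600 + (V_4 - V_2)/510 + (V_4 - 0)/240 = 0
Collecting terms (coefficients in siemens):
  0.006544·V_1 - 0.00001613·V_2 - 0.0002778·V_4 = 0.075
  0.00199·V_2 - 0.00001613·V_1 - 0.001961·V_4 = 0
  0.006405·V_4 - 0.0002778·V_1 - 0.001961·V_2 = 0
Solving these 3 simultaneous equations (Gaussian elimination) gives:
  V_1 = 11.5 V, V_2 = 0.8366 V, V_4 = 0.7546 V
The requested potential is V_2 = 0.8366 V.

Final answer: V_2 = 0.8366 V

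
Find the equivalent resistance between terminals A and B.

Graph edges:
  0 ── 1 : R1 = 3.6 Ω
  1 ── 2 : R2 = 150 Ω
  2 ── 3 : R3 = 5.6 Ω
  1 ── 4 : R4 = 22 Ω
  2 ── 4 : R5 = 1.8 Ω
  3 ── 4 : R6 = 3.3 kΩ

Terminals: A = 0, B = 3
The network is not a plain series/parallel combination. Inject a 1 A test current into terminal A (node 0) and return it from terminal B (node 3); then R_eq = V_A / (1 A).
Nodal analysis, taking node 3 as the 0 V reference.
Current source I_test pushes 1 A into node 0 and draws it out of node 3.
KCL at each unknown node (sum of currents leaving = 0; resistances in Ω):
  Node 0: (V_0 - V_1)/3.6 - 1 = 0
  Node 1: (V_1 - V_0)/3.6 + (V_1 - V_2)/150 + (V_1 - V_4)/22 = 0
  Node 2: (V_2 - V_1)/150 + (V_2 - 0)/5.6 + (V_2 - V_4)/1.8 = 0
  Node 4: (V_4 - V_1)/22 + (V_4 - V_2)/1.8 + (V_4 - 0)/3300 = 0
Collecting terms (coefficients in siemens):
  0.2778·V_0 - 0.2778·V_1 = 1
  0.3299·V_1 - 0.2778·V_0 - 0.006667·V_2 - 0.04545·V_4 = 0
  0.7408·V_2 - 0.006667·V_1 - 0.5556·V_4 = 0
  0.6013·V_4 - 0.04545·V_1 - 0.5556·V_2 = 0
Solving these 4 simultaneous equations (Gaussian elimination) gives:
  V_0 = 29.73 V, V_1 = 26.13 V, V_2 = 5.588 V, V_4 = 7.138 V
R_eq = V_0 / 1 A = 29.73 Ω

Final answer: 29.73 Ω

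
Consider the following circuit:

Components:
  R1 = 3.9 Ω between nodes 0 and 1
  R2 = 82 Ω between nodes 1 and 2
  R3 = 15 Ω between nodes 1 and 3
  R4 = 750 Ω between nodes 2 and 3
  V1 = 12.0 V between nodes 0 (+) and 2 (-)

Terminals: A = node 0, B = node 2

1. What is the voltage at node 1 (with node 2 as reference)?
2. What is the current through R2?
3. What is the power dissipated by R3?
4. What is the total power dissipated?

Nodal analysis, taking node 2 as the 0 V reference.
Source V1 fixes V_0 = 12 V.
KCL at each unknown node (sum of currents leaving = 0; resistances in Ω):
  Node 1: (V_1 - 12)/3.9 + (V_1 - 0)/82 + (V_1 - V_3)/15 = 0
  Node 3: (V_3 - V_1)/15 + (V_3 - 0)/750 = 0
Collecting terms (coefficients in siemens):
  0.3353·V_1 - 0.06667·V_3 = 3.077
  0.068·V_3 - 0.06667·V_1 = 0
Determinant D = (0.3353)(0.068) - (-0.06667)(-0.06667) = 0.01835
V_1 = [(3.077)(0.068) - (-0.06667)(0)]/D = 11.4 V
V_3 = [(0.3353)(0) - (3.077)(-0.06667)]/D = 11.18 V
Part 1:
  Read off the nodal solution: V_1 = 11.4 V
Part 2:
  I_R2 = (V_1 - V_2)/R2 = (11.4 - 0)/82 = 0.139 A
  Magnitude: I_R2 = 0.139 A
Part 3:
  I_R3 = (V_1 - V_3)/R3 = (11.4 - 11.18)/15 = 0.0149 A
  P_R3 = I_R3² × R3 = (0.0149)² × 15 = 0.003331 W
Part 4:
  Power in each resistor, P = (ΔV)²/R:
    P_R1 = (12 - 11.4)²/3.9 = 0.0924 W
    P_R2 = (11.4 - 0)²/82 = 1.585 W
    P_R3 = (11.4 - 11.18)²/15 = 0.003331 W
    P_R4 = (0 - 11.18)²/750 = 0.1665 W
  P_total = P_R1 + P_R2 + P_R3 + P_R4 = 1.847 W

Final answers:
1. V_1 = 11.4 V
2. I_R2 = 0.139 A
3. P_R3 = 0.003331 W
4. P_total = 1.847 W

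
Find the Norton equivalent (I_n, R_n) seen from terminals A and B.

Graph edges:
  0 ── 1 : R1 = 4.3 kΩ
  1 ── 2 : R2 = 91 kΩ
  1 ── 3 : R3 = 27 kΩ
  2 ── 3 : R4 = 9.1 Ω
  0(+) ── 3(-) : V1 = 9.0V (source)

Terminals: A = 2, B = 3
Find the Thévenin equivalent first; then I_n = V_th/R_th and R_n = R_th.
Step 1 — V_th is the open-circuit voltage V_A - V_B (nothing connected across the terminals).
Nodal analysis, taking node 3 as the 0 V reference.
Source V1 fixes V_0 = 9 V.
KCL at each unknown node (sum of currents leaving = 0; resistances in Ω):
  Node 1: (V_1 - 9)/4300 + (V_1 - V_2)/91000 + (V_1 - 0)/27000 = 0
  Node 2: (V_2 - V_1)/91000 + (V_2 - 0)/9.1 = 0
Collecting terms (coefficients in siemens):
  0.0002806·V_1 - 0.00001099·V_2 = 0.002093
  0.1099·V_2 - 0.00001099·V_1 = 0
Determinant D = (0.0002806)(0.1099) - (-0.00001099)(-0.00001099) = 0.00003084
V_1 = [(0.002093)(0.1099) - (-0.00001099)(0)]/D = 7.46 V
V_2 = [(0.0002806)(0) - (0.002093)(-0.00001099)]/D = 0.0007459 V
V_th = V_2 - V_3 = 0.0007459 - 0 = 0.0007459 V
Step 2 — R_th: zero the source — replace V1 by a short circuit (node 3 merges into node 0) — and find the resistance seen between A (node 2) and B (node 0).
Reduce the network between node 2 (A) and node 0 (B) by series/parallel combination:
  Rp1 = R1 ‖ R3 (parallel, both between nodes 0 and 1) = 1/(1/4300 + 1/27000) = 3709 Ω
  Rs1 = R2 + Rp1 (series, joined only at node 1) = 91000 + 3709 = 94710 Ω
  Rp2 = R4 ‖ Rs1 (parallel, both between nodes 0 and 2) = 1/(1/9.1 + 1/94710) = 9.099 Ω
R_th = 9.099 Ω
I_n = V_th/R_th = 0.0007459/9.099 = 0.00008197 A, and R_n = R_th = 9.099 Ω

Final answer: I_n = 8.197e-05 A, R_n = 9.099 Ω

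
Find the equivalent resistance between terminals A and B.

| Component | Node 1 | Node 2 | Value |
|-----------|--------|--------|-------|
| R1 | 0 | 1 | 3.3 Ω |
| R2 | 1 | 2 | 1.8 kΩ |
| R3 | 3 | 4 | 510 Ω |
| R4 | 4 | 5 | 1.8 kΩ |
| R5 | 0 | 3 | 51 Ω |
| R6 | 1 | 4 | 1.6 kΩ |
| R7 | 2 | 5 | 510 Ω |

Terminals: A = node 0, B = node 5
The network is not a plain series/parallel combination. Inject a 1 A test current into terminal A (node 0) and return it from terminal B (node 5); then R_eq = V_A / (1 A).
Nodal analysis, taking node 5 as the 0 V reference.
Current source I_test pushes 1 A into node 0 and draws it out of node 5.
KCL at each unknown node (sum of currents leaving = 0; resistances in Ω):
  Node 0: (V_0 - V_1)/3.3 + (V_0 - V_3)/51 - 1 = 0
  Node 1: (V_1 - V_0)/3.3 + (V_1 - V_2)/1800 + (V_1 - V_4)/1600 = 0
  Node 2: (V_2 - V_1)/1800 + (V_2 - 0)/510 = 0
  Node 3: (V_3 - V_0)/51 + (V_3 - V_4)/510 = 0
  Node 4: (V_4 - V_1)/1600 + (V_4 - V_3)/510 + (V_4 - 0)/1800 = 0
Collecting terms (coefficients in siemens):
  0.3226·V_0 - 0.303·V_1 - 0.01961·V_3 = 1
  0.3042·V_1 - 0.303·V_0 - 0.0005556·V_2 - 0.000625·V_4 = 0
  0.002516·V_2 - 0.0005556·V_1 = 0
  0.02157·V_3 - 0.01961·V_0 - 0.001961·V_4 = 0
  0.003141·V_4 - 0.000625·V_1 - 0.001961·V_3 = 0
Solving these 5 simultaneous equations (Gaussian elimination) gives:
  V_0 = 1132 V, V_1 = 1130 V, V_2 = 249.5 V, V_3 = 1113 V
  V_4 = 919.4 V
R_eq = V_0 / 1 A = 1132 Ω = 1.132 kΩ

Final answer: 1.132 kΩ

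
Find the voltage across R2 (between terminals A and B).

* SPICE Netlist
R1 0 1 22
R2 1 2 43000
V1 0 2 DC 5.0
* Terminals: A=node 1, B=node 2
R1 and R2 are in series across V1 (node 0 → node 1 → node 2), and the output A–B is taken across R2, so this is a voltage divider.
Series current: I = V1/(R1 + R2) = 5/(22 + 43000) = 5/43020 = 0.0001162 A
V_R2 = I × R2 = V1 × R2/(R1 + R2) = 5 × 43000/43020 = 4.997 V

Final answer: 4.997 V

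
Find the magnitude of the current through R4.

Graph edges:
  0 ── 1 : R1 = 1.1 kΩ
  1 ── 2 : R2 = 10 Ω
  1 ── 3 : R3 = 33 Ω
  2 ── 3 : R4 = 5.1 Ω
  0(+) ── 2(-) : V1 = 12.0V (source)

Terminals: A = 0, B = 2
Nodal analysis, taking node 2 as the 0 V reference.
Source V1 fixes V_0 = 12 V.
KCL at each unknown node (sum of currents leaving = 0; resistances in Ω):
  Node 1: (V_1 - 12)/1100 + (V_1 - 0)/10 + (V_1 - V_3)/33 = 0
  Node 3: (V_3 - V_1)/33 + (V_3 - 0)/5.1 = 0
Collecting terms (coefficients in siemens):
  0.1312·V_1 - 0.0303·V_3 = 0.01091
  0.2264·V_3 - 0.0303·V_1 = 0
Determinant D = (0.1312)(0.2264) - (-0.0303)(-0.0303) = 0.02879
V_1 = [(0.01091)(0.2264) - (-0.0303)(0)]/D = 0.08579 V
V_3 = [(0.1312)(0) - (0.01091)(-0.0303)]/D = 0.01148 V
I_R4 = (V_2 - V_3)/R4 = (0 - 0.01148)/5.1 = -0.002252 A
|I_R4| = 0.002252 A

Final answer: |I_R4| = 0.002252 A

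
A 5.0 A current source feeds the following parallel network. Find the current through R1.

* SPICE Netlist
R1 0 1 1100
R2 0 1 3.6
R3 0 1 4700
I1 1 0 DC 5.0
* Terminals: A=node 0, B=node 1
All resistors sit directly between nodes 0 and 1, so they are in parallel and share one voltage V; the full source current 5 A splits among them.
1/R_par = 1/1100 + 1/3.6 + 1/4700 = 0.2789 S  =>  R_par = 3.586 Ω
V = I × R_par = 5 × 3.586 = 17.93 V
I_R1 = V/R1 = 17.93/1100 = 0.0163 A

Final answer: 0.0163 A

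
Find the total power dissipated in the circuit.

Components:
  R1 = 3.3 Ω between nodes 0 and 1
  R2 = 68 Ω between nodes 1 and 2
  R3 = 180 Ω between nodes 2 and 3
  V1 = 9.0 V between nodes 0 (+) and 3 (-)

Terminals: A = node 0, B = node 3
Nodal analysis, taking node 3 as the 0 V reference.
Source V1 fixes V_0 = 9 V.
KCL at each unknown node (sum of currents leaving = 0; resistances in Ω):
  Node 1: (V_1 - 9)/3.3 + (V_1 - V_2)/68 = 0
  Node 2: (V_2 - V_1)/68 + (V_2 - 0)/180 = 0
Collecting terms (coefficients in siemens):
  0.3177·V_1 - 0.01471·V_2 = 2.727
  0.02026·V_2 - 0.01471·V_1 = 0
Determinant D = (0.3177)(0.02026) - (-0.01471)(-0.01471) = 0.006222
V_1 = [(2.727)(0.02026) - (-0.01471)(0)]/D = 8.882 V
V_2 = [(0.3177)(0) - (2.727)(-0.01471)]/D = 6.446 V
Power in each resistor, P = (ΔV)²/R:
  P_R1 = (9 - 8.882)²/3.3 = 0.004233 W
  P_R2 = (8.882 - 6.446)²/68 = 0.08722 W
  P_R3 = (6.446 - 0)²/180 = 0.2309 W
P_total = P_R1 + P_R2 + P_R3 = 0.3223 W

Final answer: 0.3223 W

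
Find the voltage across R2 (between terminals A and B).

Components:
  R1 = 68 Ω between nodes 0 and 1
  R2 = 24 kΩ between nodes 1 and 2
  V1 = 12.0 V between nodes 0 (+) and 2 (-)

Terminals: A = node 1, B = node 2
R1 and R2 are in series across V1 (node 0 → node 1 → node 2), and the output A–B is taken across R2, so this is a voltage divider.
Series current: I = V1/(R1 + R2) = 12/(68 + 24000) = 12/24070 = 0.0004986 A
V_R2 = I × R2 = V1 × R2/(R1 + R2) = 12 × 24000/24070 = 11.97 V

Final answer: 11.97 V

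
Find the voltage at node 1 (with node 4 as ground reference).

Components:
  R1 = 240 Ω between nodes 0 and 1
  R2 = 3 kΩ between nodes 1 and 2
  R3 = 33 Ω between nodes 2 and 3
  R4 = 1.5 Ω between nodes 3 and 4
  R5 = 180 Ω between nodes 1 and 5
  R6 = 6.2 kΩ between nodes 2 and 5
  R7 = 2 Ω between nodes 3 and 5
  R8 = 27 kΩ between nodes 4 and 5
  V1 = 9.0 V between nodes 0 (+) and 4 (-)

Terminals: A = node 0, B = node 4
Nodal analysis, taking node 4 as the 0 V reference.
Source V1 fixes V_0 = 9 V.
KCL at each unknown node (sum of currents leaving = 0; resistances in Ω):
  Node 1: (V_1 - 9)/240 + (V_1 - V_2)/3000 + (V_1 - V_5)/180 = 0
  Node 2: (V_2 - V_1)/3000 + (V_2 - V_3)/33 + (V_2 - V_5)/6200 = 0
  Node 3: (V_3 - V_2)/33 + (V_3 - 0)/1.5 + (V_3 - V_5)/2 = 0
  Node 5: (V_5 - V_1)/180 + (V_5 - V_2)/6200 + (V_5 - V_3)/2 + (V_5 - 0)/27000 = 0
Collecting terms (coefficients in siemens):
  0.01006·V_1 - 0.0003333·V_2 - 0.005556·V_5 = 0.0375
  0.0308·V_2 - 0.0003333·V_1 - 0.0303·V_3 - 0.0001613·V_5 = 0
  1.197·V_3 - 0.0303·V_2 - 0.5·V_5 = 0
  0.5058·V_5 - 0.005556·V_1 - 0.0001613·V_2 - 0.5·V_3 = 0
Solving these 4 simultaneous equations (Gaussian elimination) gives:
  V_1 = 3.772 V, V_2 = 0.07336 V, V_3 = 0.03267 V, V_5 = 0.07376 V
The requested potential is V_1 = 3.772 V.

Final answer: V_1 = 3.772 V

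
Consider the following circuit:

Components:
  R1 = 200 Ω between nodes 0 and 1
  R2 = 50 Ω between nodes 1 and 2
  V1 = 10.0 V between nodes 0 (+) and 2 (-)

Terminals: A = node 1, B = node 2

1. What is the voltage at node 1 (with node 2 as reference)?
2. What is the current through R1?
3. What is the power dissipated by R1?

Nodal analysis, taking node 2 as the 0 V reference.
Source V1 fixes V_0 = 10 V.
KCL at each unknown node (sum of currents leaving = 0; resistances in Ω):
  Node 1: (V_1 - 10)/200 + (V_1 - 0)/50 = 0
Collecting terms: 0.025 × V_1 = 0.05  =>  V_1 = 2 V
Part 1:
  Read off the nodal solution: V_1 = 2 V
Part 2:
  I_R1 = (V_0 - V_1)/R1 = (10 - 2)/200 = 0.04 A
  Magnitude: I_R1 = 0.04 A
Part 3:
  I_R1 = (V_0 - V_1)/R1 = (10 - 2)/200 = 0.04 A
  P_R1 = I_R1² × R1 = (0.04)² × 200 = 0.32 W

Final answers:
1. V_1 = 2 V
2. I_R1 = 0.04 A
3. P_R1 = 0.32 W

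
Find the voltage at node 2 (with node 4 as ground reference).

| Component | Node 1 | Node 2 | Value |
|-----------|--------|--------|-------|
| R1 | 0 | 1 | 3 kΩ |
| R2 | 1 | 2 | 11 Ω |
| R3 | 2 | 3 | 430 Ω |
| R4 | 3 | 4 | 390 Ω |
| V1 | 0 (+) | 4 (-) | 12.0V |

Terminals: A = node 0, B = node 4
Nodal analysis, taking node 4 as the 0 V reference.
Source V1 fixes V_0 = 12 V.
KCL at each unknown node (sum of currents leaving = 0; resistances in Ω):
  Node 1: (V_1 - 12)/3000 + (V_1 - V_2)/11 = 0
  Node 2: (V_2 - V_1)/11 + (V_2 - V_3)/430 = 0
  Node 3: (V_3 - V_2)/430 + (V_3 - 0)/390 = 0
Collecting terms (coefficients in siemens):
  0.09124·V_1 - 0.09091·V_2 = 0.004
  0.09323·V_2 - 0.09091·V_1 - 0.002326·V_3 = 0
  0.00489·V_3 - 0.002326·V_2 = 0
Solving these 3 simultaneous equations (Gaussian elimination) gives:
  V_1 = 2.603 V, V_2 = 2.569 V, V_3 = 1.222 V
The requested potential is V_2 = 2.569 V.

Final answer: V_2 = 2.569 V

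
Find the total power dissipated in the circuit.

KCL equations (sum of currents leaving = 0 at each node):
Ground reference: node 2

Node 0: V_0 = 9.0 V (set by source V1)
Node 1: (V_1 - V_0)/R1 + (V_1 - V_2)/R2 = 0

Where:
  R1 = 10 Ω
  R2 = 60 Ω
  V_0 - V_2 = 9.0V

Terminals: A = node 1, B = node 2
Nodal analysis, taking node 2 as the 0 V reference.
Source V1 fixes V_0 = 9 V.
KCL at each unknown node (sum of currents leaving = 0; resistances in Ω):
  Node 1: (V_1 - 9)/10 + (V_1 - 0)/60 = 0
Collecting terms: 0.1167 × V_1 = 0.9  =>  V_1 = 7.714 V
Power in each resistor, P = (ΔV)²/R:
  P_R1 = (9 - 7.714)²/10 = 0.1653 W
  P_R2 = (7.714 - 0)²/60 = 0.9918 W
P_total = P_R1 + P_R2 = 1.157 W

Final answer: 1.157 W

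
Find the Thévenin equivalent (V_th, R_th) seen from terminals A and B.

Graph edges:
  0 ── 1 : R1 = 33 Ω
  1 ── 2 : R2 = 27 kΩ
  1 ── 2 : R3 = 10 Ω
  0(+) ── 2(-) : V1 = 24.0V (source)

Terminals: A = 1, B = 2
Step 1 — V_th is the open-circuit voltage V_A - V_B (nothing connected across the terminals).
Nodal analysis, taking node 2 as the 0 V reference.
Source V1 fixes V_0 = 24 V.
KCL at each unknown node (sum of currents leaving = 0; resistances in Ω):
  Node 1: (V_1 - 24)/33 + (V_1 - 0)/27000 + (V_1 - 0)/10 = 0
Collecting terms: 0.1303 × V_1 = 0.7273  =>  V_1 = 5.58 V
V_th = V_1 - V_2 = 5.58 - 0 = 5.58 V
Step 2 — R_th: zero the source — replace V1 by a short circuit (node 2 merges into node 0) — and find the resistance seen between A (node 1) and B (node 0).
Reduce the network between node 1 (A) and node 0 (B) by series/parallel combination:
  Rp1 = R1 ‖ R2 ‖ R3 (parallel, all between nodes 0 and 1) = 1/(1/33 + 1/27000 + 1/10) = 7.672 Ω
R_th = 7.672 Ω

Final answer: V_th = 5.58 V, R_th = 7.672 Ω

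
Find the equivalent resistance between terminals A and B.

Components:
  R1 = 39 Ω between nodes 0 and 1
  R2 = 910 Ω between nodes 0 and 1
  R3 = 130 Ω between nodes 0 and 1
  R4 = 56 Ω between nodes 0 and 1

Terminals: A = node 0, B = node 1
Reduce the network between node 0 (A) and node 1 (B) by series/parallel combination:
  Rp1 = R1 ‖ R2 ‖ R3 ‖ R4 (parallel, all between nodes 0 and 1) = 1/(1/39 + 1/910 + 1/130 + 1/56) = 19.12 Ω
R_eq = 19.12 Ω

Final answer: 19.12 Ω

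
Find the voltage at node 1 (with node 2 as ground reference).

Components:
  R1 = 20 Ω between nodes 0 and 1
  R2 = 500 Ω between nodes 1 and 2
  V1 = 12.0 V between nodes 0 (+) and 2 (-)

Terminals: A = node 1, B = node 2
Nodal analysis, taking node 2 as the 0 V reference.
Source V1 fixes V_0 = 12 V.
KCL at each unknown node (sum of currents leaving = 0; resistances in Ω):
  Node 1: (V_1 - 12)/20 + (V_1 - 0)/500 = 0
Collecting terms: 0.052 × V_1 = 0.6  =>  V_1 = 11.54 V
The requested potential is V_1 = 11.54 V.

Final answer: V_1 = 11.54 V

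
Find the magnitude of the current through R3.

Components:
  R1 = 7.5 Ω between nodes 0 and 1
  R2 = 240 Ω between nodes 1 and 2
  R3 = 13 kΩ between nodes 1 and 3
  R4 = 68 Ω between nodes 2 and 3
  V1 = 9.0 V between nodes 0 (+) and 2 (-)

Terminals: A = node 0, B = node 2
Nodal analysis, taking node 2 as the 0 V reference.
Source V1 fixes V_0 = 9 V.
KCL at each unknown node (sum of currents leaving = 0; resistances in Ω):
  Node 1: (V_1 - 9)/7.5 + (V_1 - 0)/240 + (V_1 - V_3)/13000 = 0
  Node 3: (V_3 - V_1)/13000 + (V_3 - 0)/68 = 0
Collecting terms (coefficients in siemens):
  0.1376·V_1 - 0.00007692·V_3 = 1.2
  0.01478·V_3 - 0.00007692·V_1 = 0
Determinant D = (0.1376)(0.01478) - (-0.00007692)(-0.00007692) = 0.002034
V_1 = [(1.2)(0.01478) - (-0.00007692)(0)]/D = 8.722 V
V_3 = [(0.1376)(0) - (1.2)(-0.00007692)]/D = 0.04539 V
I_R3 = (V_1 - V_3)/R3 = (8.722 - 0.04539)/13000 = 0.0006675 A
|I_R3| = 0.0006675 A

Final answer: |I_R3| = 0.0006675 A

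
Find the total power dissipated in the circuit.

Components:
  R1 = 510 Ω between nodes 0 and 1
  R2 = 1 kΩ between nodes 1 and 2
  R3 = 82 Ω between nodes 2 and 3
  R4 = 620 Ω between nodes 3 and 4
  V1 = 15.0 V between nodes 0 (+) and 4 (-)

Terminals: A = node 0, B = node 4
Nodal analysis, taking node 4 as the 0 V reference.
Source V1 fixes V_0 = 15 V.
KCL at each unknown node (sum of currents leaving = 0; resistances in Ω):
  Node 1: (V_1 - 15)/510 + (V_1 - V_2)/1000 = 0
  Node 2: (V_2 - V_1)/1000 + (V_2 - V_3)/82 = 0
  Node 3: (V_3 - V_2)/82 + (V_3 - 0)/620 = 0
Collecting terms (coefficients in siemens):
  0.002961·V_1 - 0.001·V_2 = 0.02941
  0.0132·V_2 - 0.001·V_1 - 0.0122·V_3 = 0
  0.01381·V_3 - 0.0122·V_2 = 0
Solving these 3 simultaneous equations (Gaussian elimination) gives:
  V_1 = 11.54 V, V_2 = 4.76 V, V_3 = 4.204 V
Power in each resistor, P = (ΔV)²/R:
  P_R1 = (15 - 11.54)²/510 = 0.02345 W
  P_R2 = (11.54 - 4.76)²/1000 = 0.04598 W
  P_R3 = (4.76 - 4.204)²/82 = 0.003771 W
  P_R4 = (4.204 - 0)²/620 = 0.02851 W
P_total = P_R1 + P_R2 + P_R3 + P_R4 = 0.1017 W

Final answer: 0.1017 W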